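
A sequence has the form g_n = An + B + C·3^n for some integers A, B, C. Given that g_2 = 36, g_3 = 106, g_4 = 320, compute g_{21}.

At n = 2, 3, 4: 2A + B + 9C = 36; 3A + B + 27C = 106; 4A + B + 81C = 320.
Subtracting the first from the second: A + 18C = 70.
Subtracting the second from the third: A + 54C = 214.
Solving: C = 4, A = -2, then B = 4.
Hence g_{21} = -2·21 + 4 + 4·10460353203 = 41841412774.

41841412774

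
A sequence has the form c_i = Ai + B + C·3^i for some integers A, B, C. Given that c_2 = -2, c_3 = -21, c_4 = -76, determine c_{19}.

Plug in i = 2, 3, 4: 2A + B + 9C = -2; 3A + B + 27C = -21; 4A + B + 81C = -76.
Subtracting the first from the second: A + 18C = -19.
Subtracting the second from the third: A + 54C = -55.
Solving: C = -1, A = -1, then B = 9.
So c_i = -1·i + 9 + (-1)·3^i; at i=19 this is -1162261477.

-1162261477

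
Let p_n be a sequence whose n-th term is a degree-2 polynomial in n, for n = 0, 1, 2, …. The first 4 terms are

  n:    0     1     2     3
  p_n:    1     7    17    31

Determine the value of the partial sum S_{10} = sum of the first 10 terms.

760

1st diffs: 6, 10, 14.
2nd diffs: 4, 4 (constant).
Newton forward-difference form: p_n = 1 + 6·C(n,1) + 4·C(n,2).
Continuing: …, 49, 71, 97, 127, …, p_9 = 199.
Summing n = 0..9 (10 terms) gives 760.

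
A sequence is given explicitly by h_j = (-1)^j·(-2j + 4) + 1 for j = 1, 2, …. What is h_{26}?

-47

(-1)^26 = 1; -2j + 4 at j=26 is -48; so h_{26} = -47.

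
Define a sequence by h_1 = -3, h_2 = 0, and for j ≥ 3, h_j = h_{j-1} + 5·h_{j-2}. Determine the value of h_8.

Step forward from the initial values:
h_3 = -15, h_4 = -15, h_5 = -90, h_6 = -165, h_7 = -615, h_8 = -1440.

-1440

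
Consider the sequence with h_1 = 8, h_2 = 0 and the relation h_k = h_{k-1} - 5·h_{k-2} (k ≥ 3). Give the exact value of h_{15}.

627160

Iterate the recurrence:
h_3 = -40;  h_4 = -40;  h_5 = 160;  …;  h_{12} = -44440;  h_{13} = -101240;  h_{14} = 120960;  h_{15} = 627160.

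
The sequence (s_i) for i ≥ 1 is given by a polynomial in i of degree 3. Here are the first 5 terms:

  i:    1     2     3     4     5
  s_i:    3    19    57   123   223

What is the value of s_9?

1083

1st diffs: 16, 38, 66, 100.
2nd diffs: 22, 28, 34.
3rd diffs: 6, 6 (constant).
So s_i = i^3 + 5i^2 - 6i + 3.
Evaluating at i = 9 gives s_9 = 1083.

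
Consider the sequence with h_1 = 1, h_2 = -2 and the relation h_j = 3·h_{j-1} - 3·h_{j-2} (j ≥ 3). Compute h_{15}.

Compute successive terms:
h_3 = -9, h_4 = -21, h_5 = -36, …, h_{12} = 1215, h_{13} = 729, h_{14} = -1458, h_{15} = -6561.

-6561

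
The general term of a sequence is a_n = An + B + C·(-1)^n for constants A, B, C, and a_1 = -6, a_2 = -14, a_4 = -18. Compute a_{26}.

-62

Plug in n = 1, 2, 4: A + B - C = -6; 2A + B + C = -14; 4A + B + C = -18.
Subtracting the first from the second: A + 2C = -8.
Subtracting the second from the third: 2A = -4.
Solving: C = -3, A = -2, then B = -7.
So a_n = -2·n + (-7) + (-3)·(-1)^n; at n=26 this is -62.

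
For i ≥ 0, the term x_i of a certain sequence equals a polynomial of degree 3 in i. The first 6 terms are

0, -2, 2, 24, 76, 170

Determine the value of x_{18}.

1st diffs: -2, 4, 22, 52, 94.
2nd diffs: 6, 18, 30, 42.
3rd diffs: 12, 12, 12 (constant).
Newton forward-difference form: x_i = (-2)·C(i,1) + 6·C(i,2) + 12·C(i,3).
At i = 18: i = 18, so x_{18} = -36 + 918 + 9792 = 10674.

10674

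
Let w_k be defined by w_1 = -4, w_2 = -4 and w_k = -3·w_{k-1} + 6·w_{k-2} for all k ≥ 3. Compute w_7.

Applying the relation repeatedly:
w_3 = -12  w_4 = 12  w_5 = -108  w_6 = 396  w_7 = -1836.

-1836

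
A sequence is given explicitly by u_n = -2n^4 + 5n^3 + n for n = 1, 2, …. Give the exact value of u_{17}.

-142460

u_{17} = -2·17^4 + 5·17^3 + 1·17 = -142460.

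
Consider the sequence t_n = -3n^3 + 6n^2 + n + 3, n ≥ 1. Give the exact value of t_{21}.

-25113

t_{21} = -3·21^3 + 6·21^2 + 1·21 + 3 = -25113.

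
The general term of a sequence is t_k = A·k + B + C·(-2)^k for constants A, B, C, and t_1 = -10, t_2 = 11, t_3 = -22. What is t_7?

-370

Write the equations: A + B - 2C = -10; 2A + B + 4C = 11; 3A + B - 8C = -22.
Subtracting the first from the second: A + 6C = 21.
Subtracting the second from the third: A - 12C = -33.
Solving: C = 3, A = 3, then B = -7.
Therefore t_7 = 21 + (-7) + 3·(-128) = -370.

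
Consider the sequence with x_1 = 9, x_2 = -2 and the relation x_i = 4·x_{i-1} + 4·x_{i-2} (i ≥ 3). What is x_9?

Step forward from the initial values:
x_3 = 28;  x_4 = 104;  x_5 = 528;  x_6 = 2528;  x_7 = 12224;  x_8 = 59008;  x_9 = 284928.

284928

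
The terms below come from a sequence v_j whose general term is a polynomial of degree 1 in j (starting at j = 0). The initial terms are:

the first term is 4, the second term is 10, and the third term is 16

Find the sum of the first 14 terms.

602

1st diffs: 6, 6 (constant).
So v_j = 6j + 4.
Continuing: …, 22, 28, 34, 40, …, v_{13} = 82.
Summing j = 0..13 (14 terms) gives 602.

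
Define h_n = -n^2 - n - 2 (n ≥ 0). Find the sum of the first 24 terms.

-4648

Over n = 0..23: Σn = 276, Σn² = 4324.
Total = (-1)·4324 + (-1)·276 + (-2)·24 = -4648.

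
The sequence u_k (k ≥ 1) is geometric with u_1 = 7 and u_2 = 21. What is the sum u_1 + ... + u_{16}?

150663520

Common ratio r = 3.
u_k = 7·3^(k-1).
S = 7·(3^16 - 1)/(3 - 1) = 7·(43046721 - 1)/(2) = 150663520.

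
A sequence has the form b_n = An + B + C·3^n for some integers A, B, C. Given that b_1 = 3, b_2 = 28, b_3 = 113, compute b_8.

32758

Write the equations: A + B + 3C = 3; 2A + B + 9C = 28; 3A + B + 27C = 113.
Subtracting the first from the second: A + 6C = 25.
Subtracting the second from the third: A + 18C = 85.
Solving: C = 5, A = -5, then B = -7.
Hence b_8 = -5·8 + (-7) + 5·6561 = 32758.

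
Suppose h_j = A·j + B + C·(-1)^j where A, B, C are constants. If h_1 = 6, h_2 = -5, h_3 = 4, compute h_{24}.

Plug in j = 1, 2, 3: A + B - C = 6; 2A + B + C = -5; 3A + B - C = 4.
Subtracting the first from the second: A + 2C = -11.
Subtracting the second from the third: A - 2C = 9.
Solving: C = -5, A = -1, then B = 2.
So h_j = -1·j + 2 + (-5)·(-1)^j; at j=24 this is -27.

-27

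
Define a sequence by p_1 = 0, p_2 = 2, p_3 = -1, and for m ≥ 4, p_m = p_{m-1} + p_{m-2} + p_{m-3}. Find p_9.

16

p_4 = 1, p_5 = 2, p_6 = 2, p_7 = 5, p_8 = 9, p_9 = 16.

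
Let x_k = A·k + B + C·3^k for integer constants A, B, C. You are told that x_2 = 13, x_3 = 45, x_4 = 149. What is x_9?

Write the equations: 2A + B + 9C = 13; 3A + B + 27C = 45; 4A + B + 81C = 149.
Subtracting the first from the second: A + 18C = 32.
Subtracting the second from the third: A + 54C = 104.
Solving: C = 2, A = -4, then B = 3.
So x_k = -4·k + 3 + 2·3^k; at k=9 this is 39333.

39333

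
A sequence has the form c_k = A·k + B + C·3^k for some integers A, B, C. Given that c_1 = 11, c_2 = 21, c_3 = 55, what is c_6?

Plug in k = 1, 2, 3: A + B + 3C = 11; 2A + B + 9C = 21; 3A + B + 27C = 55.
Subtracting the first from the second: A + 6C = 10.
Subtracting the second from the third: A + 18C = 34.
Solving: C = 2, A = -2, then B = 7.
Hence c_6 = -2·6 + 7 + 2·729 = 1453.

1453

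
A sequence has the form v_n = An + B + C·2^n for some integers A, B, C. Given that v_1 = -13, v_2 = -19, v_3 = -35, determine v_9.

At n = 1, 2, 3: A + B + 2C = -13; 2A + B + 4C = -19; 3A + B + 8C = -35.
Subtracting the first from the second: A + 2C = -6.
Subtracting the second from the third: A + 4C = -16.
Solving: C = -5, A = 4, then B = -7.
So v_n = 4·n + (-7) + (-5)·2^n; at n=9 this is -2531.

-2531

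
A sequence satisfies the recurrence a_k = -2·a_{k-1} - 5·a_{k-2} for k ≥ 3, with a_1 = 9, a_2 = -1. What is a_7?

877

Compute successive terms:
a_3 = -43; a_4 = 91; a_5 = 33; a_6 = -521; a_7 = 877.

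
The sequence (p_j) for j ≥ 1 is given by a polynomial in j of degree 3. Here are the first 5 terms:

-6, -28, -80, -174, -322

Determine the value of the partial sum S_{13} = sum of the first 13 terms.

1st diffs: -22, -52, -94, -148.
2nd diffs: -30, -42, -54.
3rd diffs: -12, -12 (constant).
Newton forward-difference form: p_j = -6 + (-22)·C(j-1,1) + (-30)·C(j-1,2) + (-12)·C(j-1,3).
Continuing: …, -536, -828, -1210, -1694, …, p_{13} = -4890.
Summing j = 1..13 (13 terms) gives -18954.

-18954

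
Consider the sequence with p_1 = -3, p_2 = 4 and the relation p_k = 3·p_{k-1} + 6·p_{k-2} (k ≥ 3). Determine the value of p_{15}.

Compute successive terms:
p_3 = -6; p_4 = 6; p_5 = -18; …; p_{12} = -226962; p_{13} = -992898; p_{14} = -4340466; p_{15} = -18978786.

-18978786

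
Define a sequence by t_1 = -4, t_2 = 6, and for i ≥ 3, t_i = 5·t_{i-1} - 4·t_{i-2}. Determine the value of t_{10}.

t_3 = 46, t_4 = 206, t_5 = 846, t_6 = 3406, t_7 = 13646, t_8 = 54606, t_9 = 218446, t_{10} = 873806.
(Characteristic roots are 4 and 1.)

873806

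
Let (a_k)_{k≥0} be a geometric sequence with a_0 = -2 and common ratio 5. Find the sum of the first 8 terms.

-195312

a_k = (-2)·5^(k-0).
S = (-2)·(5^8 - 1)/(5 - 1) = (-2)·(390625 - 1)/(4) = -195312.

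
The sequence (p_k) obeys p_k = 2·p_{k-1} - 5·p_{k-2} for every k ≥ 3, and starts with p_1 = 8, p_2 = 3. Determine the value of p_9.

p_3 = -34;  p_4 = -83;  p_5 = 4;  p_6 = 423;  p_7 = 826;  p_8 = -463;  p_9 = -5056.

-5056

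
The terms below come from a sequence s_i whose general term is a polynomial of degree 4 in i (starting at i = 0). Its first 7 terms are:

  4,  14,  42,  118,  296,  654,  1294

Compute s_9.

1st diffs: 10, 28, 76, 178, 358, 640.
2nd diffs: 18, 48, 102, 180, 282.
3rd diffs: 30, 54, 78, 102.
4th diffs: 24, 24, 24 (constant).
Newton forward-difference form: s_i = 4 + 10·C(i,1) + 18·C(i,2) + 30·C(i,3) + 24·C(i,4).
At i = 9: i = 9, so s_9 = 4 + 90 + 648 + 2520 + 3024 = 6286.

6286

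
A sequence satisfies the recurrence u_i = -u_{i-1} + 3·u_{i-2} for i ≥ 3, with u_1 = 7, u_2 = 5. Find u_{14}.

-58315

Applying the relation repeatedly:
u_3 = 16;  u_4 = -1;  u_5 = 49;  …;  u_{11} = 4873;  u_{12} = -10924;  u_{13} = 25543;  u_{14} = -58315.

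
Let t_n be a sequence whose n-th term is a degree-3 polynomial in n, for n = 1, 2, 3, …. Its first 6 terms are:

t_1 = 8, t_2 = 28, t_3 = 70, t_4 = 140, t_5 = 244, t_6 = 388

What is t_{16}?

5348

1st diffs: 20, 42, 70, 104, 144.
2nd diffs: 22, 28, 34, 40.
3rd diffs: 6, 6, 6 (constant).
So t_n = n^3 + 5n^2 - 2n + 4.
Evaluating at n = 16 gives t_{16} = 5348.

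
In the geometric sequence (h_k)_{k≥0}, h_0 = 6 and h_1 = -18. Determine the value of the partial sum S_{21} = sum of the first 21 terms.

Common ratio r = -3.
h_k = 6·(-3)^(k-0).
S = 6·((-3)^21 - 1)/(-3 - 1) = 6·(-10460353203 - 1)/(-4) = 15690529806.

15690529806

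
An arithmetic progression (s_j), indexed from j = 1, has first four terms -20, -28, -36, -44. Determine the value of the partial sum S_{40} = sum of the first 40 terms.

Common difference d = -8.
s_j = -20 + (j - 1)·(-8).
s_{40} = -332; S = 40·(-20 + (-332))/2 = -7040.

-7040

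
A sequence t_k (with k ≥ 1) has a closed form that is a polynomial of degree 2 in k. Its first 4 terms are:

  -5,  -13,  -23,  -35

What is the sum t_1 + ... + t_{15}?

1st diffs: -8, -10, -12.
2nd diffs: -2, -2 (constant).
Newton forward-difference form: t_k = -5 + (-8)·C(k-1,1) + (-2)·C(k-1,2).
Continuing: …, -49, -65, -83, -103, …, t_{15} = -299.
Summing k = 1..15 (15 terms) gives -1825.

-1825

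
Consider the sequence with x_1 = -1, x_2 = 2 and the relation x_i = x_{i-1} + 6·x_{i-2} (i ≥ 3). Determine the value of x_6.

Step forward from the initial values:
x_3 = -4  x_4 = 8  x_5 = -16  x_6 = 32.
(Characteristic roots are 3 and -2.)

32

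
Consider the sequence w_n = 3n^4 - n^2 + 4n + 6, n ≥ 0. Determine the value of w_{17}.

250348

w_{17} = 3·17^4 - 1·17^2 + 4·17 + 6 = 250348.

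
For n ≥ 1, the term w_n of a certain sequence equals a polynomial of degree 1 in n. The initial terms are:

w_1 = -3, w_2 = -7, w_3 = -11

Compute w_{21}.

1st diffs: -4, -4 (constant).
So w_n = -4n + 1.
Evaluating at n = 21 gives w_{21} = -83.

-83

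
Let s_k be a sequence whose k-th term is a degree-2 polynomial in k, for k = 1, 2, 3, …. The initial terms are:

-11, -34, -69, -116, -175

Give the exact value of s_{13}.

1st diffs: -23, -35, -47, -59.
2nd diffs: -12, -12, -12 (constant).
Newton forward-difference form: s_k = -11 + (-23)·C(k-1,1) + (-12)·C(k-1,2).
At k = 13: k-1 = 12, so s_{13} = -11 - 276 - 792 = -1079.

-1079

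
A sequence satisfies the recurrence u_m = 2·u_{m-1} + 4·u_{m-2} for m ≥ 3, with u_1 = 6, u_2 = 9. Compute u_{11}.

u_3 = 42, u_4 = 120, u_5 = 408, u_6 = 1296, u_7 = 4224, u_8 = 13632, u_9 = 44160, u_{10} = 142848, u_{11} = 462336.

462336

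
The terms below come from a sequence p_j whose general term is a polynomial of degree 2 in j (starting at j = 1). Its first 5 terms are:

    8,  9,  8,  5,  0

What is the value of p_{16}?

1st diffs: 1, -1, -3, -5.
2nd diffs: -2, -2, -2 (constant).
Newton forward-difference form: p_j = 8 + 1·C(j-1,1) + (-2)·C(j-1,2).
At j = 16: j-1 = 15, so p_{16} = 8 + 15 - 210 = -187.

-187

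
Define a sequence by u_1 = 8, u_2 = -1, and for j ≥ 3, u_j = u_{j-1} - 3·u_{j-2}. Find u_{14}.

-3241

u_3 = -25  u_4 = -22  u_5 = 53  …  u_{11} = 1745  u_{12} = -997  u_{13} = -6232  u_{14} = -3241.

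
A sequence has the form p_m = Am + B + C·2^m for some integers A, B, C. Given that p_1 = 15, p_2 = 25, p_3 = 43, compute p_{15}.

At m = 1, 2, 3: A + B + 2C = 15; 2A + B + 4C = 25; 3A + B + 8C = 43.
Subtracting the first from the second: A + 2C = 10.
Subtracting the second from the third: A + 4C = 18.
Solving: C = 4, A = 2, then B = 5.
So p_m = 2·m + 5 + 4·2^m; at m=15 this is 131107.

131107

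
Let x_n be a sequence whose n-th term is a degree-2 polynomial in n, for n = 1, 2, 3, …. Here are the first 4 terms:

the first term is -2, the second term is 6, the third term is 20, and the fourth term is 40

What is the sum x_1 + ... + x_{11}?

1st diffs: 8, 14, 20.
2nd diffs: 6, 6 (constant).
So x_n = 3n^2 - n - 4.
Continuing: …, 66, 98, 136, 180, …, x_{11} = 348.
Summing n = 1..11 (11 terms) gives 1408.

1408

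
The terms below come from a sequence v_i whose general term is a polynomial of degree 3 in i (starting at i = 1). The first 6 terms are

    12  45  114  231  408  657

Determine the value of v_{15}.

8118

1st diffs: 33, 69, 117, 177, 249.
2nd diffs: 36, 48, 60, 72.
3rd diffs: 12, 12, 12 (constant).
Newton forward-difference form: v_i = 12 + 33·C(i-1,1) + 36·C(i-1,2) + 12·C(i-1,3).
At i = 15: i-1 = 14, so v_{15} = 12 + 462 + 3276 + 4368 = 8118.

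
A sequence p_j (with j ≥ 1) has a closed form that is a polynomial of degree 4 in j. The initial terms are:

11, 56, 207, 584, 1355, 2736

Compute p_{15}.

102015

1st diffs: 45, 151, 377, 771, 1381.
2nd diffs: 106, 226, 394, 610.
3rd diffs: 120, 168, 216.
4th diffs: 48, 48 (constant).
Newton forward-difference form: p_j = 11 + 45·C(j-1,1) + 106·C(j-1,2) + 120·C(j-1,3) + 48·C(j-1,4).
At j = 15: j-1 = 14, so p_{15} = 11 + 630 + 9646 + 43680 + 48048 = 102015.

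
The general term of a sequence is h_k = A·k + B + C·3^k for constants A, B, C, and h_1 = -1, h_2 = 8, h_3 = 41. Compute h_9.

39335

The three given values yield: A + B + 3C = -1; 2A + B + 9C = 8; 3A + B + 27C = 41.
Subtracting the first from the second: A + 6C = 9.
Subtracting the second from the third: A + 18C = 33.
Solving: C = 2, A = -3, then B = -4.
Hence h_9 = -3·9 + (-4) + 2·19683 = 39335.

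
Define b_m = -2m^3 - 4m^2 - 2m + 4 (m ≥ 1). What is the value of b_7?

-892

b_7 = -2·7^3 - 4·7^2 - 2·7 + 4 = -892.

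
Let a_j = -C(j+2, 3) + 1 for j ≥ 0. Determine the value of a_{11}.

C(13, 3) = 286, so a_{11} = -285.

-285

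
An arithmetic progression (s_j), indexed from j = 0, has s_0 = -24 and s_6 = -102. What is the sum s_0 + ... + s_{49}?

-17125

Common difference d = (-102 - (-24)) / (6 - 0) = -13.
s_j = -24 + (j - 0)·(-13).
s_{49} = -661; S = 50·(-24 + (-661))/2 = -17125.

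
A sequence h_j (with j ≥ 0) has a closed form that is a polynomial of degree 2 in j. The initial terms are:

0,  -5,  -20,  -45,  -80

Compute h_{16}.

1st diffs: -5, -15, -25, -35.
2nd diffs: -10, -10, -10 (constant).
Newton forward-difference form: h_j = (-5)·C(j,1) + (-10)·C(j,2).
At j = 16: j = 16, so h_{16} = -80 - 1200 = -1280.

-1280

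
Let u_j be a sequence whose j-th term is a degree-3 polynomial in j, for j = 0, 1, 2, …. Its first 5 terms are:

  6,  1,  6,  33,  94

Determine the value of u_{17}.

1st diffs: -5, 5, 27, 61.
2nd diffs: 10, 22, 34.
3rd diffs: 12, 12 (constant).
Newton forward-difference form: u_j = 6 + (-5)·C(j,1) + 10·C(j,2) + 12·C(j,3).
At j = 17: j = 17, so u_{17} = 6 - 85 + 1360 + 8160 = 9441.

9441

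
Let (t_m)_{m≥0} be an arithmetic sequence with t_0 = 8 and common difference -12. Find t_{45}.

t_m = 8 + (m - 0)·(-12).
t_{45} = 8 + 45·(-12) = -532.

-532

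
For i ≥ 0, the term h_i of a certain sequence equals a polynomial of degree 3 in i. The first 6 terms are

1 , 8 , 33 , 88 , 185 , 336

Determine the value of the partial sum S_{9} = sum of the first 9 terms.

1st diffs: 7, 25, 55, 97, 151.
2nd diffs: 18, 30, 42, 54.
3rd diffs: 12, 12, 12 (constant).
Newton forward-difference form: h_i = 1 + 7·C(i,1) + 18·C(i,2) + 12·C(i,3).
Continuing: 553, 848, 1233.
Summing i = 0..8 (9 terms) gives 3285.

3285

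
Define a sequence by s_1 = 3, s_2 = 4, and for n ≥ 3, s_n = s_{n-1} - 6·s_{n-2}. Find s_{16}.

Compute successive terms:
s_3 = -14;  s_4 = -38;  s_5 = 46;  …;  s_{13} = -139682;  s_{14} = 48754;  s_{15} = 886846;  s_{16} = 594322.

594322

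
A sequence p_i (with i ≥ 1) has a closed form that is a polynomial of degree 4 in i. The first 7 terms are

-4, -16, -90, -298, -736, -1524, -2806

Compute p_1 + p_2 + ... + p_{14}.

1st diffs: -12, -74, -208, -438, -788, -1282.
2nd diffs: -62, -134, -230, -350, -494.
3rd diffs: -72, -96, -120, -144.
4th diffs: -24, -24, -24 (constant).
Newton forward-difference form: p_i = -4 + (-12)·C(i-1,1) + (-62)·C(i-1,2) + (-72)·C(i-1,3) + (-24)·C(i-1,4).
Continuing: …, -4750, -7548, -11416, -16594, …, p_{14} = -42748.
Summing i = 1..14 (14 terms) gives -143836.

-143836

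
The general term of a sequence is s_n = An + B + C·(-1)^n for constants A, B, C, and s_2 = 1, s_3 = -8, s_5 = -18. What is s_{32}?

-149

Write the equations: 2A + B + C = 1; 3A + B - C = -8; 5A + B - C = -18.
Subtracting the first from the second: A - 2C = -9.
Subtracting the second from the third: 2A = -10.
Solving: C = 2, A = -5, then B = 9.
Hence s_{32} = -5·32 + 9 + 2·1 = -149.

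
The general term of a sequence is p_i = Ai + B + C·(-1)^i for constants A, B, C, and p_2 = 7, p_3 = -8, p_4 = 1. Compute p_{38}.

The three given values yield: 2A + B + C = 7; 3A + B - C = -8; 4A + B + C = 1.
Subtracting the first from the second: A - 2C = -15.
Subtracting the second from the third: A + 2C = 9.
Solving: C = 6, A = -3, then B = 7.
Therefore p_{38} = -114 + 7 + 6·1 = -101.

-101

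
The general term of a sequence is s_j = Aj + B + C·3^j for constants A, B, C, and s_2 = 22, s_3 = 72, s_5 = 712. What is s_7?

Write the equations: 2A + B + 9C = 22; 3A + B + 27C = 72; 5A + B + 243C = 712.
Subtracting the first from the second: A + 18C = 50.
Subtracting the second from the third: 2A + 216C = 640.
Solving: C = 3, A = -4, then B = 3.
Therefore s_7 = -28 + 3 + 3·2187 = 6536.

6536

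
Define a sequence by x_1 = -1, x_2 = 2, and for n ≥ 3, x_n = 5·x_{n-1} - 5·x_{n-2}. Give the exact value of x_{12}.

Step forward from the initial values:
x_3 = 15; x_4 = 65; x_5 = 250; x_6 = 925; x_7 = 3375; x_8 = 12250; x_9 = 44375; x_{10} = 160625; x_{11} = 581250; x_{12} = 2103125.

2103125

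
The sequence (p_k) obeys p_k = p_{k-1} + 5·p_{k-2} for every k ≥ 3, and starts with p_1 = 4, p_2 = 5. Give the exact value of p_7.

Iterate the recurrence:
p_3 = 25  p_4 = 50  p_5 = 175  p_6 = 425  p_7 = 1300.

1300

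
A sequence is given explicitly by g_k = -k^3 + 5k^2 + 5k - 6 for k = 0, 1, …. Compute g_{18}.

-4128

g_{18} = -1·18^3 + 5·18^2 + 5·18 - 6 = -4128.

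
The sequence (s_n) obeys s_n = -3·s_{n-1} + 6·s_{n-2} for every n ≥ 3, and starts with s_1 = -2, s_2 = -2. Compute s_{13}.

Step forward from the initial values:
s_3 = -6;  s_4 = 6;  s_5 = -54;  …;  s_{10} = 75654;  s_{11} = -330966;  s_{12} = 1446822;  s_{13} = -6326262.

-6326262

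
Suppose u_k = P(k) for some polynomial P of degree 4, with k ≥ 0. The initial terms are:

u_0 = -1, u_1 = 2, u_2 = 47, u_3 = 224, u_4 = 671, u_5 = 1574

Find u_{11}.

33032

1st diffs: 3, 45, 177, 447, 903.
2nd diffs: 42, 132, 270, 456.
3rd diffs: 90, 138, 186.
4th diffs: 48, 48 (constant).
So u_k = 2k^4 + 3k^3 - 2k^2 - 1.
Evaluating at k = 11 gives u_{11} = 33032.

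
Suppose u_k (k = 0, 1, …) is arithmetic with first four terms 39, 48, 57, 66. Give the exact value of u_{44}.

435

Common difference d = 9.
u_k = 39 + (k - 0)·9.
u_{44} = 39 + 44·9 = 435.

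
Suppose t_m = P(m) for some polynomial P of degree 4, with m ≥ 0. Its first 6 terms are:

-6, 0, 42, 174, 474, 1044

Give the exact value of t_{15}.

61194

1st diffs: 6, 42, 132, 300, 570.
2nd diffs: 36, 90, 168, 270.
3rd diffs: 54, 78, 102.
4th diffs: 24, 24 (constant).
Newton forward-difference form: t_m = -6 + 6·C(m,1) + 36·C(m,2) + 54·C(m,3) + 24·C(m,4).
At m = 15: m = 15, so t_{15} = -6 + 90 + 3780 + 24570 + 32760 = 61194.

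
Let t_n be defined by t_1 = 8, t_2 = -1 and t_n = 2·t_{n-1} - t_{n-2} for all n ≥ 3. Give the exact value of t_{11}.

-82

Iterate the recurrence:
t_3 = -10;  t_4 = -19;  t_5 = -28;  t_6 = -37;  t_7 = -46;  t_8 = -55;  t_9 = -64;  t_{10} = -73;  t_{11} = -82.
(Characteristic roots are 1 and 1.)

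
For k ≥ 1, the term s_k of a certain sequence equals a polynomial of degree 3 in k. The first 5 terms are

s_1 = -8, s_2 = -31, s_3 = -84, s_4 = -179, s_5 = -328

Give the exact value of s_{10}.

-2303

1st diffs: -23, -53, -95, -149.
2nd diffs: -30, -42, -54.
3rd diffs: -12, -12 (constant).
So s_k = -2k^3 - 3k^2 - 3.
Evaluating at k = 10 gives s_{10} = -2303.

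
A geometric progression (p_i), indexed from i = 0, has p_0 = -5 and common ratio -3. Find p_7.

p_i = (-5)·(-3)^(i-0).
p_7 = (-5)·(-3)^7 = 10935.

10935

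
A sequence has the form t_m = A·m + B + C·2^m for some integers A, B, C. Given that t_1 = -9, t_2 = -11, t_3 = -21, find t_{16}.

-262055

Plug in m = 1, 2, 3: A + B + 2C = -9; 2A + B + 4C = -11; 3A + B + 8C = -21.
Subtracting the first from the second: A + 2C = -2.
Subtracting the second from the third: A + 4C = -10.
Solving: C = -4, A = 6, then B = -7.
Hence t_{16} = 6·16 + (-7) + (-4)·65536 = -262055.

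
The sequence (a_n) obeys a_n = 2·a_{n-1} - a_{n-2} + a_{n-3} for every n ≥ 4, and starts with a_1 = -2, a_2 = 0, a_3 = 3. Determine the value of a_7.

Iterate the recurrence:
a_4 = 4; a_5 = 5; a_6 = 9; a_7 = 17.

17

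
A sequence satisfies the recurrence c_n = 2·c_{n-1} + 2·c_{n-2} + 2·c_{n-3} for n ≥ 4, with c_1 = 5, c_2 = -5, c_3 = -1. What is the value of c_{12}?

-24008

Iterate the recurrence:
c_4 = -2, c_5 = -16, c_6 = -38, c_7 = -112, c_8 = -332, c_9 = -964, c_{10} = -2816, c_{11} = -8224, c_{12} = -24008.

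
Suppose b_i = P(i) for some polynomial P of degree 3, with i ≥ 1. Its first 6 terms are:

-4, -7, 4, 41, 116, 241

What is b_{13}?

1st diffs: -3, 11, 37, 75, 125.
2nd diffs: 14, 26, 38, 50.
3rd diffs: 12, 12, 12 (constant).
So b_i = 2i^3 - 5i^2 - 2i + 1.
Evaluating at i = 13 gives b_{13} = 3524.

3524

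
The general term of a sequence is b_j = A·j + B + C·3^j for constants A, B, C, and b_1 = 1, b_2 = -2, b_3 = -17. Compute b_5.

-227

The three given values yield: A + B + 3C = 1; 2A + B + 9C = -2; 3A + B + 27C = -17.
Subtracting the first from the second: A + 6C = -3.
Subtracting the second from the third: A + 18C = -15.
Solving: C = -1, A = 3, then B = 1.
Therefore b_5 = 15 + 1 + (-1)·243 = -227.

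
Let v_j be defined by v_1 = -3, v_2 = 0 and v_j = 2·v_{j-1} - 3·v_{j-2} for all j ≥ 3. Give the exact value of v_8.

Iterate the recurrence:
v_3 = 9; v_4 = 18; v_5 = 9; v_6 = -36; v_7 = -99; v_8 = -90.

-90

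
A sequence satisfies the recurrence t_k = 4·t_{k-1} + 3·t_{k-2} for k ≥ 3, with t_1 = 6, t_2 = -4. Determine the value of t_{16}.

-240368116

Step forward from the initial values:
t_3 = 2;  t_4 = -4;  t_5 = -10;  …;  t_{13} = -2397226;  t_{14} = -11136916;  t_{15} = -51739342;  t_{16} = -240368116.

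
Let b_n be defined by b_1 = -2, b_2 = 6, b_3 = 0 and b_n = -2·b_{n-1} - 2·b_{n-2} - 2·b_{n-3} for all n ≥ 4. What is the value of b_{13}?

Iterate the recurrence:
b_4 = -8, b_5 = 4, b_6 = 8, b_7 = -8, b_8 = -8, b_9 = 16, b_{10} = 0, b_{11} = -16, b_{12} = 0, b_{13} = 32.

32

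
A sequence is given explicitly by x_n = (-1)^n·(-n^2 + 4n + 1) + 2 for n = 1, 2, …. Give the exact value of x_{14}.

-137

(-1)^14 = 1; -n^2 + 4n + 1 at n=14 is -139; so x_{14} = -137.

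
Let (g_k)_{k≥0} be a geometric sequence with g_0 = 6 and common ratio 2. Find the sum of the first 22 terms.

g_k = 6·2^(k-0).
S = 6·(2^22 - 1)/(2 - 1) = 6·(4194304 - 1)/(1) = 25165818.

25165818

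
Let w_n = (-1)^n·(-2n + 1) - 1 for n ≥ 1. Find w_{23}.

(-1)^23 = -1; -2n + 1 at n=23 is -45; so w_{23} = 44.

44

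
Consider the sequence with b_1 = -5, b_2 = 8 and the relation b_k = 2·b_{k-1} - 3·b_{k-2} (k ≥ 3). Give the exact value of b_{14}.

Compute successive terms:
b_3 = 31;  b_4 = 38;  b_5 = -17;  …;  b_{11} = 919;  b_{12} = -2434;  b_{13} = -7625;  b_{14} = -7948.

-7948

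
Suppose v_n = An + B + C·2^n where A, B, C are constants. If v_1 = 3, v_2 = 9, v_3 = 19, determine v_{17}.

262175

The three given values yield: A + B + 2C = 3; 2A + B + 4C = 9; 3A + B + 8C = 19.
Subtracting the first from the second: A + 2C = 6.
Subtracting the second from the third: A + 4C = 10.
Solving: C = 2, A = 2, then B = -3.
So v_n = 2·n + (-3) + 2·2^n; at n=17 this is 262175.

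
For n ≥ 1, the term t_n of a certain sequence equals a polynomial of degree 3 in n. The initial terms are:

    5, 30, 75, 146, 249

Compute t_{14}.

1st diffs: 25, 45, 71, 103.
2nd diffs: 20, 26, 32.
3rd diffs: 6, 6 (constant).
Newton forward-difference form: t_n = 5 + 25·C(n-1,1) + 20·C(n-1,2) + 6·C(n-1,3).
At n = 14: n-1 = 13, so t_{14} = 5 + 325 + 1560 + 1716 = 3606.

3606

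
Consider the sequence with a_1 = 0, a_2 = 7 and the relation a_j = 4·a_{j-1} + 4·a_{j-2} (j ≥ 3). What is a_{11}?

8522752

Applying the relation repeatedly:
a_3 = 28; a_4 = 140; a_5 = 672; a_6 = 3248; a_7 = 15680; a_8 = 75712; a_9 = 365568; a_{10} = 1765120; a_{11} = 8522752.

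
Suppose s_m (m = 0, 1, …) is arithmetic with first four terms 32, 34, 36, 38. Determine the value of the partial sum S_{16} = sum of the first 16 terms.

752

Common difference d = 2.
s_m = 32 + (m - 0)·2.
s_{15} = 62; S = 16·(32 + 62)/2 = 752.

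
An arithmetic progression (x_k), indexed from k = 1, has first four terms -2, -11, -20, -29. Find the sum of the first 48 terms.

-10248

Common difference d = -9.
x_k = -2 + (k - 1)·(-9).
x_{48} = -425; S = 48·(-2 + (-425))/2 = -10248.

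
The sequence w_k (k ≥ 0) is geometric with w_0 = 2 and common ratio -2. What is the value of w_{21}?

w_k = 2·(-2)^(k-0).
w_{21} = 2·(-2)^21 = -4194304.

-4194304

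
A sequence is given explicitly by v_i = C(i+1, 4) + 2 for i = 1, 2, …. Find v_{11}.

C(12, 4) = 495, so v_{11} = 497.

497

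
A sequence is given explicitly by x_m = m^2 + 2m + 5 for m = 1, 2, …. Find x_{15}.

x_{15} = 1·15^2 + 2·15 + 5 = 260.

260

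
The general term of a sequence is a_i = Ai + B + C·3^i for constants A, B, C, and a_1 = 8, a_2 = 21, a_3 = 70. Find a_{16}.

129140087

Plug in i = 1, 2, 3: A + B + 3C = 8; 2A + B + 9C = 21; 3A + B + 27C = 70.
Subtracting the first from the second: A + 6C = 13.
Subtracting the second from the third: A + 18C = 49.
Solving: C = 3, A = -5, then B = 4.
Therefore a_{16} = -80 + 4 + 3·43046721 = 129140087.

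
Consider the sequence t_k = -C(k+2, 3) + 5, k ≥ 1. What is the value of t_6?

C(8, 3) = 56, so t_6 = -51.

-51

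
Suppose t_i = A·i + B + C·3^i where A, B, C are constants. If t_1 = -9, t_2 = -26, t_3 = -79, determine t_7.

At i = 1, 2, 3: A + B + 3C = -9; 2A + B + 9C = -26; 3A + B + 27C = -79.
Subtracting the first from the second: A + 6C = -17.
Subtracting the second from the third: A + 18C = -53.
Solving: C = -3, A = 1, then B = -1.
Hence t_7 = 1·7 + (-1) + (-3)·2187 = -6555.

-6555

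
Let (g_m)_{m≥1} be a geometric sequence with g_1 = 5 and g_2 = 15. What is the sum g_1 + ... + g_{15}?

Common ratio r = 3.
g_m = 5·3^(m-1).
S = 5·(3^15 - 1)/(3 - 1) = 5·(14348907 - 1)/(2) = 35872265.

35872265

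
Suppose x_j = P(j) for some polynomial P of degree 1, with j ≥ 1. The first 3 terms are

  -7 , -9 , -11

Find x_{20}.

-45

1st diffs: -2, -2 (constant).
So x_j = -2j - 5.
Evaluating at j = 20 gives x_{20} = -45.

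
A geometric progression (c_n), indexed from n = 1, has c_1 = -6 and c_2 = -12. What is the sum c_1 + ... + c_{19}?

Common ratio r = 2.
c_n = (-6)·2^(n-1).
S = (-6)·(2^19 - 1)/(2 - 1) = (-6)·(524288 - 1)/(1) = -3145722.

-3145722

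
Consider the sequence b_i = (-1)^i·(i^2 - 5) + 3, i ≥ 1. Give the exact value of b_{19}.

(-1)^19 = -1; i^2 - 5 at i=19 is 356; so b_{19} = -353.

-353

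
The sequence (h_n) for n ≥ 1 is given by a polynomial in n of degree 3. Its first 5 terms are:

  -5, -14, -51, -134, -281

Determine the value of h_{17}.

-13589

1st diffs: -9, -37, -83, -147.
2nd diffs: -28, -46, -64.
3rd diffs: -18, -18 (constant).
So h_n = -3n^3 + 4n^2 - 6.
Evaluating at n = 17 gives h_{17} = -13589.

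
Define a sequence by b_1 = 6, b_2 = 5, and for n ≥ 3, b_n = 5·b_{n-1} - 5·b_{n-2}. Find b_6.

-875

b_3 = -5  b_4 = -50  b_5 = -225  b_6 = -875.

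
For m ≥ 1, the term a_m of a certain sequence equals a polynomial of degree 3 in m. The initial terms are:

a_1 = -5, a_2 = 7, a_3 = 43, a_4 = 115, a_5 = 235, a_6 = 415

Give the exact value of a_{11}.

1st diffs: 12, 36, 72, 120, 180.
2nd diffs: 24, 36, 48, 60.
3rd diffs: 12, 12, 12 (constant).
Newton forward-difference form: a_m = -5 + 12·C(m-1,1) + 24·C(m-1,2) + 12·C(m-1,3).
At m = 11: m-1 = 10, so a_{11} = -5 + 120 + 1080 + 1440 = 2635.

2635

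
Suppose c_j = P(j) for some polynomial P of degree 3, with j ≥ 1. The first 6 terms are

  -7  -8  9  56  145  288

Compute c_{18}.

1st diffs: -1, 17, 47, 89, 143.
2nd diffs: 18, 30, 42, 54.
3rd diffs: 12, 12, 12 (constant).
Newton forward-difference form: c_j = -7 + (-1)·C(j-1,1) + 18·C(j-1,2) + 12·C(j-1,3).
At j = 18: j-1 = 17, so c_{18} = -7 - 17 + 2448 + 8160 = 10584.

10584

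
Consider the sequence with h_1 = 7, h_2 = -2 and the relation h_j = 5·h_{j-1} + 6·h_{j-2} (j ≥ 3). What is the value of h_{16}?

Iterate the recurrence:
h_3 = 32;  h_4 = 148;  h_5 = 932;  …;  h_{13} = 1554844532;  h_{14} = 9329067148;  h_{15} = 55974402932;  h_{16} = 335846417548.
(Characteristic roots are 6 and -1.)

335846417548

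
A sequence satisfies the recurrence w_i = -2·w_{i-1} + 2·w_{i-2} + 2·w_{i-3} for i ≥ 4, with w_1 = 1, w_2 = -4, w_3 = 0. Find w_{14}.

-23104

Step forward from the initial values:
w_4 = -6  w_5 = 4  w_6 = -20  …  w_{11} = 1504  w_{12} = -3760  w_{13} = 9296  w_{14} = -23104.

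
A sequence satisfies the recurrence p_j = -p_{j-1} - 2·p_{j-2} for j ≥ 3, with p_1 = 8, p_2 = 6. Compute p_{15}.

Compute successive terms:
p_3 = -22;  p_4 = 10;  p_5 = 34;  …;  p_{12} = -38;  p_{13} = -638;  p_{14} = 714;  p_{15} = 562.

562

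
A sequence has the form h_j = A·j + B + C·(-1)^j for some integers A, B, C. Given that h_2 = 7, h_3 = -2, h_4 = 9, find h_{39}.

34

Write the equations: 2A + B + C = 7; 3A + B - C = -2; 4A + B + C = 9.
Subtracting the first from the second: A - 2C = -9.
Subtracting the second from the third: A + 2C = 11.
Solving: C = 5, A = 1, then B = 0.
Hence h_{39} = 1·39 + 0 + 5·(-1) = 34.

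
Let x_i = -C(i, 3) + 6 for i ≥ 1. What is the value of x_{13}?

-280

C(13, 3) = 286, so x_{13} = -280.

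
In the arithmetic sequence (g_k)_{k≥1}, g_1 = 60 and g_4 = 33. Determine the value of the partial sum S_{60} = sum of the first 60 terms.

-12330

Common difference d = (33 - 60) / (4 - 1) = -9.
g_k = 60 + (k - 1)·(-9).
g_{60} = -471; S = 60·(60 + (-471))/2 = -12330.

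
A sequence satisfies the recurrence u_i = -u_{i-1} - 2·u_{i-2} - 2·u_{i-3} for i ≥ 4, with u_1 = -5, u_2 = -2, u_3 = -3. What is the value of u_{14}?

-401

u_4 = 17, u_5 = -7, u_6 = -21, …, u_{11} = 17, u_{12} = 207, u_{13} = -47, u_{14} = -401.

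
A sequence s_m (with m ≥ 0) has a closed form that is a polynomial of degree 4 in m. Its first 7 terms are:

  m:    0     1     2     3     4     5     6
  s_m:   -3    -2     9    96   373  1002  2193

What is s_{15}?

1st diffs: 1, 11, 87, 277, 629, 1191.
2nd diffs: 10, 76, 190, 352, 562.
3rd diffs: 66, 114, 162, 210.
4th diffs: 48, 48, 48 (constant).
So s_m = 2m^4 - m^3 - 6m^2 + 6m - 3.
Evaluating at m = 15 gives s_{15} = 96612.

96612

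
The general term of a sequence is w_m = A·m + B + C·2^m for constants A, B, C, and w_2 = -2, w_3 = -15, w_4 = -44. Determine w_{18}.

-1048514

Write the equations: 2A + B + 4C = -2; 3A + B + 8C = -15; 4A + B + 16C = -44.
Subtracting the first from the second: A + 4C = -13.
Subtracting the second from the third: A + 8C = -29.
Solving: C = -4, A = 3, then B = 8.
Hence w_{18} = 3·18 + 8 + (-4)·262144 = -1048514.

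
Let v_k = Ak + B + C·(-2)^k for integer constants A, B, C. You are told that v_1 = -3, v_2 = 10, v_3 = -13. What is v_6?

134

The three given values yield: A + B - 2C = -3; 2A + B + 4C = 10; 3A + B - 8C = -13.
Subtracting the first from the second: A + 6C = 13.
Subtracting the second from the third: A - 12C = -23.
Solving: C = 2, A = 1, then B = 0.
So v_k = 1·k + 0 + 2·(-2)^k; at k=6 this is 134.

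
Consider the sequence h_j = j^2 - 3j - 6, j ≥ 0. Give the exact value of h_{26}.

592

h_{26} = 1·26^2 - 3·26 - 6 = 592.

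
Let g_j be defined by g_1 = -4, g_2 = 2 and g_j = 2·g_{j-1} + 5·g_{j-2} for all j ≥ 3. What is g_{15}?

Applying the relation repeatedly:
g_3 = -16, g_4 = -22, g_5 = -124, …, g_{12} = -637702, g_{13} = -2200684, g_{14} = -7589878, g_{15} = -26183176.

-26183176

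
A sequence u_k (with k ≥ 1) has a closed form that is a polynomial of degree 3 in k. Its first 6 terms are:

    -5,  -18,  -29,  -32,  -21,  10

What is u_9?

1st diffs: -13, -11, -3, 11, 31.
2nd diffs: 2, 8, 14, 20.
3rd diffs: 6, 6, 6 (constant).
Newton forward-difference form: u_k = -5 + (-13)·C(k-1,1) + 2·C(k-1,2) + 6·C(k-1,3).
At k = 9: k-1 = 8, so u_9 = -5 - 104 + 56 + 336 = 283.

283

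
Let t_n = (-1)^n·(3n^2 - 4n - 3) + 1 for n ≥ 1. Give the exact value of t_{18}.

898

(-1)^18 = 1; 3n^2 - 4n - 3 at n=18 is 897; so t_{18} = 898.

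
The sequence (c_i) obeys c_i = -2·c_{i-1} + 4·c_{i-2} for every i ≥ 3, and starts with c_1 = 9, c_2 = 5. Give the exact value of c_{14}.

c_3 = 26, c_4 = -32, c_5 = 168, …, c_{11} = 172544, c_{12} = -558080, c_{13} = 1806336, c_{14} = -5844992.

-5844992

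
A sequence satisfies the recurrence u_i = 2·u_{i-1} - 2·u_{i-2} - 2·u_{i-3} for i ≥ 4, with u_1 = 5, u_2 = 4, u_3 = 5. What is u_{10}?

Step forward from the initial values:
u_4 = -8; u_5 = -34; u_6 = -62; u_7 = -40; u_8 = 112; u_9 = 428; u_{10} = 712.

712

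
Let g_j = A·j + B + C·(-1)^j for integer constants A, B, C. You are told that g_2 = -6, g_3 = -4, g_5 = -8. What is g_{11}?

-20

At j = 2, 3, 5: 2A + B + C = -6; 3A + B - C = -4; 5A + B - C = -8.
Subtracting the first from the second: A - 2C = 2.
Subtracting the second from the third: 2A = -4.
Solving: C = -2, A = -2, then B = 0.
Therefore g_{11} = -22 + 0 + (-2)·(-1) = -20.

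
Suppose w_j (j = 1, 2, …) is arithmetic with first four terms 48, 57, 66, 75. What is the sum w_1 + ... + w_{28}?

Common difference d = 9.
w_j = 48 + (j - 1)·9.
w_{28} = 291; S = 28·(48 + 291)/2 = 4746.

4746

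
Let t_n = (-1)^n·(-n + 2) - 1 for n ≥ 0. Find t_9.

(-1)^9 = -1; -n + 2 at n=9 is -7; so t_9 = 6.

6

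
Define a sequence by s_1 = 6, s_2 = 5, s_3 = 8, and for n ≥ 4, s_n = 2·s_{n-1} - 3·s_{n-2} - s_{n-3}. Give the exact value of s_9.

Applying the relation repeatedly:
s_4 = -5;  s_5 = -39;  s_6 = -71;  s_7 = -20;  s_8 = 212;  s_9 = 555.

555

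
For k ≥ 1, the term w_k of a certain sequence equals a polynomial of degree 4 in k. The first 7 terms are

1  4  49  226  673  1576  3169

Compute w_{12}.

33034

1st diffs: 3, 45, 177, 447, 903, 1593.
2nd diffs: 42, 132, 270, 456, 690.
3rd diffs: 90, 138, 186, 234.
4th diffs: 48, 48, 48 (constant).
Newton forward-difference form: w_k = 1 + 3·C(k-1,1) + 42·C(k-1,2) + 90·C(k-1,3) + 48·C(k-1,4).
At k = 12: k-1 = 11, so w_{12} = 1 + 33 + 2310 + 14850 + 15840 = 33034.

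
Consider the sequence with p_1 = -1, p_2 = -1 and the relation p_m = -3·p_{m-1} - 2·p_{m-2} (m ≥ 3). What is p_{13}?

8189

Iterate the recurrence:
p_3 = 5, p_4 = -13, p_5 = 29, …, p_{10} = -1021, p_{11} = 2045, p_{12} = -4093, p_{13} = 8189.
(Characteristic roots are -1 and -2.)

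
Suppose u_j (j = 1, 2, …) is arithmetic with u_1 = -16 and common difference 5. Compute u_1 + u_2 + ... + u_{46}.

4439

u_j = -16 + (j - 1)·5.
u_{46} = 209; S = 46·(-16 + 209)/2 = 4439.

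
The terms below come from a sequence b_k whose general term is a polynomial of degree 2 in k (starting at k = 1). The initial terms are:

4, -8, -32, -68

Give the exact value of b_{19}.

-2048

1st diffs: -12, -24, -36.
2nd diffs: -12, -12 (constant).
So b_k = -6k^2 + 6k + 4.
Evaluating at k = 19 gives b_{19} = -2048.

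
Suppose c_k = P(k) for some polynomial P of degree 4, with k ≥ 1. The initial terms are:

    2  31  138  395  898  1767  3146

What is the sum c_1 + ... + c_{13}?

1st diffs: 29, 107, 257, 503, 869, 1379.
2nd diffs: 78, 150, 246, 366, 510.
3rd diffs: 72, 96, 120, 144.
4th diffs: 24, 24, 24 (constant).
Newton forward-difference form: c_k = 2 + 29·C(k-1,1) + 78·C(k-1,2) + 72·C(k-1,3) + 24·C(k-1,4).
Continuing: …, 5203, 8130, 12143, 17482, …, c_{13} = 33218.
Summing k = 1..13 (13 terms) gives 106964.

106964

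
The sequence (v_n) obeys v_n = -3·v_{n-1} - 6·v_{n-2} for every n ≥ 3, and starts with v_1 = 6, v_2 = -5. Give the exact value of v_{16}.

-562059

Applying the relation repeatedly:
v_3 = -21;  v_4 = 93;  v_5 = -153;  …;  v_{13} = 80919;  v_{14} = -672867;  v_{15} = 1533087;  v_{16} = -562059.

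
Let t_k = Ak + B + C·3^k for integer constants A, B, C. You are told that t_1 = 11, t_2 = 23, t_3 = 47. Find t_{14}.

4783055

The three given values yield: A + B + 3C = 11; 2A + B + 9C = 23; 3A + B + 27C = 47.
Subtracting the first from the second: A + 6C = 12.
Subtracting the second from the third: A + 18C = 24.
Solving: C = 1, A = 6, then B = 2.
Therefore t_{14} = 84 + 2 + 1·4782969 = 4783055.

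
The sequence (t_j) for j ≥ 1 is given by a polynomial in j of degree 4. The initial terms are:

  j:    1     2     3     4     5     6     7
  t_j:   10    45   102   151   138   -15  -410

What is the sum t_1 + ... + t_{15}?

-99187

1st diffs: 35, 57, 49, -13, -153, -395.
2nd diffs: 22, -8, -62, -140, -242.
3rd diffs: -30, -54, -78, -102.
4th diffs: -24, -24, -24 (constant).
So t_j = -j^4 + 5j^3 + 6j^2 - 3j + 3.
Continuing: …, -1173, -2454, -4427, -7290, …, t_{15} = -32442.
Summing j = 1..15 (15 terms) gives -99187.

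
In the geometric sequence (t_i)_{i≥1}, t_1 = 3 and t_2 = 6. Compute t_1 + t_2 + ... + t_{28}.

805306365

Common ratio r = 2.
t_i = 3·2^(i-1).
S = 3·(2^28 - 1)/(2 - 1) = 3·(268435456 - 1)/(1) = 805306365.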